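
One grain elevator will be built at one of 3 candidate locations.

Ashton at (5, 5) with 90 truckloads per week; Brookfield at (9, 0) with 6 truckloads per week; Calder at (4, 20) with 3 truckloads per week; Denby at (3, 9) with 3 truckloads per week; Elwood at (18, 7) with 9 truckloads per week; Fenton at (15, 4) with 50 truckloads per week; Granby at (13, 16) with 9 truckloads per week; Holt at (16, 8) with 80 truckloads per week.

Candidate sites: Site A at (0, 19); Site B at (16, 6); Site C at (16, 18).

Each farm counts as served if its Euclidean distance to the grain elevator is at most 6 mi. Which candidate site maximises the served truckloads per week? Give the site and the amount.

Site B, covering 139

Coverage radius r = 6 mi; a point is covered iff (Δx)²+(Δy)² ≤ 6² = 36.
  Site A (0, 19): covers {Calder} → 3
  Site B (16, 6): covers {Elwood, Fenton, Holt} → 139
  Site C (16, 18): covers {Granby} → 9
Maximum coverage at Site B: 139 truckloads per week.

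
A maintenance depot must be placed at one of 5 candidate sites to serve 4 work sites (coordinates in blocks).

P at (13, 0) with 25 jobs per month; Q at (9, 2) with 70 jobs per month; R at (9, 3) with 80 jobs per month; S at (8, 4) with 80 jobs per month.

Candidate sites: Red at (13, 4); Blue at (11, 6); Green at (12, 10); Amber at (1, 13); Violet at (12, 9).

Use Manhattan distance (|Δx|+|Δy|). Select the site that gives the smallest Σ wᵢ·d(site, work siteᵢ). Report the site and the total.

Total weighted distance at each candidate:
  Red (13, 4): total = 1320
  Blue (11, 6): total = 1420
  Green (12, 10): total = 2645
  Amber (1, 13): total = 4675
  Violet (12, 9): total = 2390
Minimum is at Red with total 1320 blocks.

Red, total 1320 blocks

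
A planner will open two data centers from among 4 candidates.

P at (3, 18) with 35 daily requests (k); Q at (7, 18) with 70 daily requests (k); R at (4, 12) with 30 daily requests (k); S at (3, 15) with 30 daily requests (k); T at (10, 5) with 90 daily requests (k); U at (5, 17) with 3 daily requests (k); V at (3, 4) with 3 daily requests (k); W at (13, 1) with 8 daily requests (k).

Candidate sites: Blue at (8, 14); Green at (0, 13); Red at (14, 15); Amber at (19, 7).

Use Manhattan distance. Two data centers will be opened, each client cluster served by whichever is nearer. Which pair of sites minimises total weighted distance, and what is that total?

Evaluate every pair (each demand assigned to the nearer of the two):
  {Blue, Green}: total = 2118
  {Blue, Amber}: total = 2174
  {Blue, Red}: total = 2198
  {Green, Amber}: total = 2569
  {Green, Red}: total = 2723
  {Red, Amber}: total = 3086
Best pair: {Blue, Green} with total 2118.

{Blue, Green}, total 2118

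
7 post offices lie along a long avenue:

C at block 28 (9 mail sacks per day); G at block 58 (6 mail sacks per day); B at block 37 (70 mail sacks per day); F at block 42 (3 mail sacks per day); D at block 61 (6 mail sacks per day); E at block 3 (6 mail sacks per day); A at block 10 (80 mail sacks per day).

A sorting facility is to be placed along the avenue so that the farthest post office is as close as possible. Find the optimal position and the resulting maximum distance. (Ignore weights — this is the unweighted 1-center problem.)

The 1-center on a line is the midpoint of the two extreme points: leftmost at 3, rightmost at 61.
Optimal location = (3 + 61)/2 = 32; maximum distance = (61 − 3)/2 = 29.

location 32, max distance 29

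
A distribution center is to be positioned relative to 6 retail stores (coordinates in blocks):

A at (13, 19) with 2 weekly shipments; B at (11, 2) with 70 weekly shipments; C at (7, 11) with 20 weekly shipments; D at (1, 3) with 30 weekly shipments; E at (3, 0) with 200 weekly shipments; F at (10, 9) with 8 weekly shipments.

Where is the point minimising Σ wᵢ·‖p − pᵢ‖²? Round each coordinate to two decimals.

The minimiser of Σwᵢ‖p−pᵢ‖² is the weighted centroid p* = (Σwᵢpᵢ)/(Σwᵢ).
Σwᵢ = 330.
Σwᵢxᵢ = 2·13 + 70·11 + 20·7 + 30·1 + 200·3 + 8·10 = 1646.
Σwᵢyᵢ = 2·19 + 70·2 + 20·11 + 30·3 + 200·0 + 8·9 = 560.
x* = 1646/330 = 4.99, y* = 560/330 = 1.70.

(4.99, 1.70)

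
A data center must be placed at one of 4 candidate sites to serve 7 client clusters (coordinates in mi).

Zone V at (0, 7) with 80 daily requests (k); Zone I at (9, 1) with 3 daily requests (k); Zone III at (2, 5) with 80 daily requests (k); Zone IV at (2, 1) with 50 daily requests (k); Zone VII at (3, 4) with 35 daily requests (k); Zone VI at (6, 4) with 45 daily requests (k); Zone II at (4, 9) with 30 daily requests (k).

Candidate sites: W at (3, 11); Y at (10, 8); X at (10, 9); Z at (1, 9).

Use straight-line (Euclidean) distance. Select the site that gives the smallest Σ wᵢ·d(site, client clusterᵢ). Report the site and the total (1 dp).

Total weighted distance at each candidate:
  W (3, 11): total = 2078.9
  Y (10, 8): total = 2759.5
  X (10, 9): total = 2890.5
  Z (1, 9): total = 1542.5
Minimum is at Z with total 1542.5 mi.

Z, total 1542.5 mi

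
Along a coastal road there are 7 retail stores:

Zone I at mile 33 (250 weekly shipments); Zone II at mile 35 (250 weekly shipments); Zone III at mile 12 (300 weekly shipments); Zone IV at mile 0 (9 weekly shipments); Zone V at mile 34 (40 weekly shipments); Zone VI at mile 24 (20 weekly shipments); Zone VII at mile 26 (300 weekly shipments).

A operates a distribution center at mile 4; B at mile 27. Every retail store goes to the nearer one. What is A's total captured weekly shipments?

The indifferent point is the midpoint (4+27)/2 = 15.5; retail stores left of it (closer to A at 4) go to A, those right go to B.
  Zone IV at 0 (w=9) → A
  Zone III at 12 (w=300) → A
  Zone VI at 24 (w=20) → B
  Zone VII at 26 (w=300) → B
  Zone I at 33 (w=250) → B
  Zone V at 34 (w=40) → B
  Zone II at 35 (w=250) → B
A captures 309; B captures 860.

309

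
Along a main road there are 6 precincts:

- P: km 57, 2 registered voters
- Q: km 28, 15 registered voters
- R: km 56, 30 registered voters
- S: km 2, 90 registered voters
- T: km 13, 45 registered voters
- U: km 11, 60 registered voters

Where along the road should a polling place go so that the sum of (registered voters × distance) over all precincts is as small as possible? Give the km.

x = 11

For a sum of weighted absolute distances on a line, the optimum is the weighted median (not the mean). Total weight W = 242; half-weight = 121.
Sort by position and accumulate weight:
  km 2 (S, w=90) → cum 90
  km 11 (U, w=60) → cum 150  ≥ 121 → median here
  km 13 (T, w=45) → cum 195
  km 28 (Q, w=15) → cum 210
  km 56 (R, w=30) → cum 240
  km 57 (P, w=2) → cum 242
Optimal location: km 11.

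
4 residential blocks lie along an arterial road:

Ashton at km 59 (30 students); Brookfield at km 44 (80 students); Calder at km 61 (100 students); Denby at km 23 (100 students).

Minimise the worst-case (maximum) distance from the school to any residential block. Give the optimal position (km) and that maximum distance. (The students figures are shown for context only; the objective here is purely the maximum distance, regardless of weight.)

location 42, max distance 19

The 1-center on a line is the midpoint of the two extreme points: leftmost at 23, rightmost at 61.
Optimal location = (23 + 61)/2 = 42; maximum distance = (61 − 23)/2 = 19.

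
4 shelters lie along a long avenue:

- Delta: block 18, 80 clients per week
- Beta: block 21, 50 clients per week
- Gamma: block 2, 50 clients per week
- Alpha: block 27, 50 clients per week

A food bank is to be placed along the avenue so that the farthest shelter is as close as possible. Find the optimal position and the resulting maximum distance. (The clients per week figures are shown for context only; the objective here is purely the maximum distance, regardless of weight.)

The 1-center on a line is the midpoint of the two extreme points: leftmost at 2, rightmost at 27.
Optimal location = (2 + 27)/2 = 14.5; maximum distance = (27 − 2)/2 = 12.5.

location 14.5, max distance 12.5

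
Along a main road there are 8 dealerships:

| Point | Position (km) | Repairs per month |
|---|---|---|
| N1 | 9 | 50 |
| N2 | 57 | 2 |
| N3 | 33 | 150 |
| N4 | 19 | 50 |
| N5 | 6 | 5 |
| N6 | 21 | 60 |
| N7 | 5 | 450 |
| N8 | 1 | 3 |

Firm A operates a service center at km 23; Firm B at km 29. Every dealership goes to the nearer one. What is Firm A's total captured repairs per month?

The indifferent point is the midpoint (23+29)/2 = 26; dealerships left of it (closer to Firm A at 23) go to Firm A, those right go to Firm B.
  N8 at 1 (w=3) → Firm A
  N7 at 5 (w=450) → Firm A
  N5 at 6 (w=5) → Firm A
  N1 at 9 (w=50) → Firm A
  N4 at 19 (w=50) → Firm A
  N6 at 21 (w=60) → Firm A
  N3 at 33 (w=150) → Firm B
  N2 at 57 (w=2) → Firm B
Firm A captures 618; Firm B captures 152.

618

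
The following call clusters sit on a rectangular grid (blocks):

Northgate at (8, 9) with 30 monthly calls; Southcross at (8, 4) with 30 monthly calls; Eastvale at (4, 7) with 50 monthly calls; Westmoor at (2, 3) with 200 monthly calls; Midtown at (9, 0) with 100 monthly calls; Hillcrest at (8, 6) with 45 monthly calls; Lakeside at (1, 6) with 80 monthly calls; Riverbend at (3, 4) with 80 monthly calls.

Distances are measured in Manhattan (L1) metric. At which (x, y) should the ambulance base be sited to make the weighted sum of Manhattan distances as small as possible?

(3, 4)

Manhattan distance separates: Σwᵢ(|x−xᵢ|+|y−yᵢ|) = Σwᵢ|x−xᵢ| + Σwᵢ|y−yᵢ|, so x and y are optimised independently as 1-D weighted medians.
Total weight W = 615; half = 307.5.
x-coordinate, sorted with cumulative weight:
  x=1 (Lakeside, w=80) cum 80
  x=2 (Westmoor, w=200) cum 280
  x=3 (Riverbend, w=80) cum 360  ← median
  x=4 (Eastvale, w=50) cum 410
  x=8 (Northgate, w=30) cum 440
  x=8 (Southcross, w=30) cum 470
  x=8 (Hillcrest, w=45) cum 515
  x=9 (Midtown, w=100) cum 615
⇒ x* = 3
y-coordinate, sorted with cumulative weight:
  y=0 (Midtown, w=100) cum 100
  y=3 (Westmoor, w=200) cum 300
  y=4 (Southcross, w=30) cum 330  ← median
  y=4 (Riverbend, w=80) cum 410
  y=6 (Hillcrest, w=45) cum 455
  y=6 (Lakeside, w=80) cum 535
  y=7 (Eastvale, w=50) cum 585
  y=9 (Northgate, w=30) cum 615
⇒ y* = 4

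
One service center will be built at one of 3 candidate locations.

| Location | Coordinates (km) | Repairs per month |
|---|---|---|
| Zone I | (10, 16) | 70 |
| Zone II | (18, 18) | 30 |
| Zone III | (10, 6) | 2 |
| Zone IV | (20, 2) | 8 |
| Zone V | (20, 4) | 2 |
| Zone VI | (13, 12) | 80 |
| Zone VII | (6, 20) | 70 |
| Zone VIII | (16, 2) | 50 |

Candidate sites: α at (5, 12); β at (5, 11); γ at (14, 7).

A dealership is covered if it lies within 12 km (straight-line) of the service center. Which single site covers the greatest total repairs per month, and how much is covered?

γ, covering 242

Coverage radius r = 12 km; a point is covered iff (Δx)²+(Δy)² ≤ 12² = 144.
  α (5, 12): covers {Zone I, Zone III, Zone VI, Zone VII} → 222
  β (5, 11): covers {Zone I, Zone III, Zone VI, Zone VII} → 222
  γ (14, 7): covers {Zone I, Zone II, Zone III, Zone IV, Zone V, Zone VI, Zone VIII} → 242
Maximum coverage at γ: 242 repairs per month.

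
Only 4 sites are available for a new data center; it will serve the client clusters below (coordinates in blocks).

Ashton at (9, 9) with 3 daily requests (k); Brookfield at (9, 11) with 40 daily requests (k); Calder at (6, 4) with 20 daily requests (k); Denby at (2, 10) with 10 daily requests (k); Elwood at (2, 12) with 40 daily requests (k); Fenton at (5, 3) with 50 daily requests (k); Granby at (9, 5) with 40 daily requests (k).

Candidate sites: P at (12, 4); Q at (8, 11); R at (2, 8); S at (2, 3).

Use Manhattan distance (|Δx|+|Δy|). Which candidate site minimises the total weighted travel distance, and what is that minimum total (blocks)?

Q, total 1409 blocks

Total weighted distance at each candidate:
  P (12, 4): total = 1984
  Q (8, 11): total = 1409
  R (2, 8): total = 1564
  S (2, 3): total = 1679
Minimum is at Q with total 1409 blocks.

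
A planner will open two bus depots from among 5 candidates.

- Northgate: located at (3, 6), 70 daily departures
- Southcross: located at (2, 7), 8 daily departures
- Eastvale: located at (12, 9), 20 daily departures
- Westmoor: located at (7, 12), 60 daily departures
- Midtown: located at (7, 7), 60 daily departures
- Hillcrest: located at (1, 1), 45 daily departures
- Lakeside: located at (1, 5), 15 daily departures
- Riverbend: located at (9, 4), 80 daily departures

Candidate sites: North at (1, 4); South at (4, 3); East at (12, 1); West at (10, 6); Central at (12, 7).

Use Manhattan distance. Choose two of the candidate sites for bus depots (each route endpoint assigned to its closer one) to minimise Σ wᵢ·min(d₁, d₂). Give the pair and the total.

{North, West}, total 1582

Evaluate every pair (each demand assigned to the nearer of the two):
  {North, West}: total = 1582
  {South, West}: total = 1748
  {North, Central}: total = 1882
  {South, Central}: total = 2048
  {East, West}: total = 2327
  {North, South}: total = 2362
  {West, Central}: total = 2402
  {South, East}: total = 2408
  {North, East}: total = 2482
  {East, Central}: total = 2890
Best pair: {North, West} with total 1582.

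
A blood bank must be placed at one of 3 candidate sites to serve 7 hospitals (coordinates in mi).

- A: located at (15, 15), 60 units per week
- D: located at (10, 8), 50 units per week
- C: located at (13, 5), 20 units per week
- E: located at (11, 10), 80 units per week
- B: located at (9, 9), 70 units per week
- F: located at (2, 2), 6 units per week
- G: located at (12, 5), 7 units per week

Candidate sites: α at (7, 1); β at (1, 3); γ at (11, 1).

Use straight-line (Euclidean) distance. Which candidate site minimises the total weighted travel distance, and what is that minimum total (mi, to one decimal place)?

Total weighted distance at each candidate:
  α (7, 1): total = 2933.0
  β (1, 3): total = 3627.7
  γ (11, 1): total = 2697.0
Minimum is at γ with total 2697.0 mi.

γ, total 2697.0 mi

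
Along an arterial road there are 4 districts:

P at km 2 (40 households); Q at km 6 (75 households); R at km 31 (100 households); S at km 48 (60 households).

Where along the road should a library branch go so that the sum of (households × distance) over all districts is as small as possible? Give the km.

For a sum of weighted absolute distances on a line, the optimum is the weighted median (not the mean). Total weight W = 275; half-weight = 137.5.
Sort by position and accumulate weight:
  km 2 (P, w=40) → cum 40
  km 6 (Q, w=75) → cum 115
  km 31 (R, w=100) → cum 215  ≥ 137.5 → median here
  km 48 (S, w=60) → cum 275
Optimal location: km 31.

x = 31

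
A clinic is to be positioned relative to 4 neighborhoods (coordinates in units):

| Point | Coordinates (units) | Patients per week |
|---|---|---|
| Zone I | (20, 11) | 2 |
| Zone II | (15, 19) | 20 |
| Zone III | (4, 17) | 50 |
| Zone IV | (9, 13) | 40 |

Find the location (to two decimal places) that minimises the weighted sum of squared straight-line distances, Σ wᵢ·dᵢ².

(8.04, 15.82)

The minimiser of Σwᵢ‖p−pᵢ‖² is the weighted centroid p* = (Σwᵢpᵢ)/(Σwᵢ).
Σwᵢ = 112.
Σwᵢxᵢ = 2·20 + 20·15 + 50·4 + 40·9 = 900.
Σwᵢyᵢ = 2·11 + 20·19 + 50·17 + 40·13 = 1772.
x* = 900/112 = 8.04, y* = 1772/112 = 15.82.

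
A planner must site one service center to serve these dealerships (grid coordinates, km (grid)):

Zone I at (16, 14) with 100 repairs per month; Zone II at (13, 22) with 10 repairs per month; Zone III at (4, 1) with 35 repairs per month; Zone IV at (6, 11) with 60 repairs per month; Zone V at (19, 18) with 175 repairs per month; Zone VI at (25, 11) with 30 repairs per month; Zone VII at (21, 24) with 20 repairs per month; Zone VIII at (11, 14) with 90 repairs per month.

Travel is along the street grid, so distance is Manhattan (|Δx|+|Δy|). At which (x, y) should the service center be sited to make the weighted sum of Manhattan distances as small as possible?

Manhattan distance separates: Σwᵢ(|x−xᵢ|+|y−yᵢ|) = Σwᵢ|x−xᵢ| + Σwᵢ|y−yᵢ|, so x and y are optimised independently as 1-D weighted medians.
Total weight W = 520; half = 260.
x-coordinate, sorted with cumulative weight:
  x=4 (Zone III, w=35) cum 35
  x=6 (Zone IV, w=60) cum 95
  x=11 (Zone VIII, w=90) cum 185
  x=13 (Zone II, w=10) cum 195
  x=16 (Zone I, w=100) cum 295  ← median
  x=19 (Zone V, w=175) cum 470
  x=21 (Zone VII, w=20) cum 490
  x=25 (Zone VI, w=30) cum 520
⇒ x* = 16
y-coordinate, sorted with cumulative weight:
  y=1 (Zone III, w=35) cum 35
  y=11 (Zone IV, w=60) cum 95
  y=11 (Zone VI, w=30) cum 125
  y=14 (Zone I, w=100) cum 225
  y=14 (Zone VIII, w=90) cum 315  ← median
  y=18 (Zone V, w=175) cum 490
  y=22 (Zone II, w=10) cum 500
  y=24 (Zone VII, w=20) cum 520
⇒ y* = 14

(16, 14)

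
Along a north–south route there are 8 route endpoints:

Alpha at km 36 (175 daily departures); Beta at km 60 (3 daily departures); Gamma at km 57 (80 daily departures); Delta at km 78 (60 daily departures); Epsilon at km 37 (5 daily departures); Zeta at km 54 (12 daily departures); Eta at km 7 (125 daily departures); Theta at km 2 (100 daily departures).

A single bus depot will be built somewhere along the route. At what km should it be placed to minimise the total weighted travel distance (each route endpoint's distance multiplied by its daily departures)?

x = 36

For a sum of weighted absolute distances on a line, the optimum is the weighted median (not the mean). Total weight W = 560; half-weight = 280.
Sort by position and accumulate weight:
  km 2 (Theta, w=100) → cum 100
  km 7 (Eta, w=125) → cum 225
  km 36 (Alpha, w=175) → cum 400  ≥ 280 → median here
  km 37 (Epsilon, w=5) → cum 405
  km 54 (Zeta, w=12) → cum 417
  km 57 (Gamma, w=80) → cum 497
  km 60 (Beta, w=3) → cum 500
  km 78 (Delta, w=60) → cum 560
Optimal location: km 36.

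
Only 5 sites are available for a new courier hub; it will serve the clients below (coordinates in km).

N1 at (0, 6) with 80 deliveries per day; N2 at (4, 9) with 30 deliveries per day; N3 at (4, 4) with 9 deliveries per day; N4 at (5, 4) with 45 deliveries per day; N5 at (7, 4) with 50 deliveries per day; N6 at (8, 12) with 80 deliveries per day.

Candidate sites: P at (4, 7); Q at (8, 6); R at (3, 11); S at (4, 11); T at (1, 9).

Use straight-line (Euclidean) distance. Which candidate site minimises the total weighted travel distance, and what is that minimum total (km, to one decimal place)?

P, total 1283.5 km

Total weighted distance at each candidate:
  P (4, 7): total = 1283.5
  Q (8, 6): total = 1584.3
  R (3, 11): total = 1735.8
  S (4, 11): total = 1664.1
  T (1, 9): total = 1683.4
Minimum is at P with total 1283.5 km.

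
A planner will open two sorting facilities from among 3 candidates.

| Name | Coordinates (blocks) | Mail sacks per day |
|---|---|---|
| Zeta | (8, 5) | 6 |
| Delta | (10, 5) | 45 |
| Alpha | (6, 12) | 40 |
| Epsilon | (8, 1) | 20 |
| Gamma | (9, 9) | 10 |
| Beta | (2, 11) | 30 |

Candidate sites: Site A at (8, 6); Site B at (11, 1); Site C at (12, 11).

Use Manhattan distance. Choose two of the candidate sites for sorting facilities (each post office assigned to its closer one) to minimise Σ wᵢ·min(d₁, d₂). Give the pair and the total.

{Site A, Site C}, total 861

Evaluate every pair (each demand assigned to the nearer of the two):
  {Site A, Site C}: total = 861
  {Site A, Site B}: total = 891
  {Site B, Site C}: total = 957
Best pair: {Site A, Site C} with total 861.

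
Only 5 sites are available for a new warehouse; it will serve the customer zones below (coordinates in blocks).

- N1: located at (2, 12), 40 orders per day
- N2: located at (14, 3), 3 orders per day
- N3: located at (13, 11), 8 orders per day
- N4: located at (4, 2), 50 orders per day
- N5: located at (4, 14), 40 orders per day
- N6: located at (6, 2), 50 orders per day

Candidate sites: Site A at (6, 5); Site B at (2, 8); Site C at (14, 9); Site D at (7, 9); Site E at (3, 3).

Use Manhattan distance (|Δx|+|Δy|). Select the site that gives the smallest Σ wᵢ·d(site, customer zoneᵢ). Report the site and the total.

Total weighted distance at each candidate:
  Site A (6, 5): total = 1414
  Site B (2, 8): total = 1543
  Site C (14, 9): total = 2842
  Site D (7, 9): total = 1643
  Site E (3, 3): total = 1357
Minimum is at Site E with total 1357 blocks.

Site E, total 1357 blocks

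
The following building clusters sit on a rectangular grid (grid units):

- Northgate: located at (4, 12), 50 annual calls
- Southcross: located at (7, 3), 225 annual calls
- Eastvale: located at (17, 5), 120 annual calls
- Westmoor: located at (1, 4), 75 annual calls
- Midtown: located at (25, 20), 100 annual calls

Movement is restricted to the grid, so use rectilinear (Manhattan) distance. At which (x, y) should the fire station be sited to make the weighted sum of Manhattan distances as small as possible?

(7, 4)

Manhattan distance separates: Σwᵢ(|x−xᵢ|+|y−yᵢ|) = Σwᵢ|x−xᵢ| + Σwᵢ|y−yᵢ|, so x and y are optimised independently as 1-D weighted medians.
Total weight W = 570; half = 285.
x-coordinate, sorted with cumulative weight:
  x=1 (Westmoor, w=75) cum 75
  x=4 (Northgate, w=50) cum 125
  x=7 (Southcross, w=225) cum 350  ← median
  x=17 (Eastvale, w=120) cum 470
  x=25 (Midtown, w=100) cum 570
⇒ x* = 7
y-coordinate, sorted with cumulative weight:
  y=3 (Southcross, w=225) cum 225
  y=4 (Westmoor, w=75) cum 300  ← median
  y=5 (Eastvale, w=120) cum 420
  y=12 (Northgate, w=50) cum 470
  y=20 (Midtown, w=100) cum 570
⇒ y* = 4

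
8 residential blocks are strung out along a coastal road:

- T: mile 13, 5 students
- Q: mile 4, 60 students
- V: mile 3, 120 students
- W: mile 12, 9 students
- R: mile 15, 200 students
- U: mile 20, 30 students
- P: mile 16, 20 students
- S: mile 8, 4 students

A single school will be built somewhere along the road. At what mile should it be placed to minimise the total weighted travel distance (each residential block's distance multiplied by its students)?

For a sum of weighted absolute distances on a line, the optimum is the weighted median (not the mean). Total weight W = 448; half-weight = 224.
Sort by position and accumulate weight:
  mile 3 (V, w=120) → cum 120
  mile 4 (Q, w=60) → cum 180
  mile 8 (S, w=4) → cum 184
  mile 12 (W, w=9) → cum 193
  mile 13 (T, w=5) → cum 198
  mile 15 (R, w=200) → cum 398  ≥ 224 → median here
  mile 16 (P, w=20) → cum 418
  mile 20 (U, w=30) → cum 448
Optimal location: mile 15.

x = 15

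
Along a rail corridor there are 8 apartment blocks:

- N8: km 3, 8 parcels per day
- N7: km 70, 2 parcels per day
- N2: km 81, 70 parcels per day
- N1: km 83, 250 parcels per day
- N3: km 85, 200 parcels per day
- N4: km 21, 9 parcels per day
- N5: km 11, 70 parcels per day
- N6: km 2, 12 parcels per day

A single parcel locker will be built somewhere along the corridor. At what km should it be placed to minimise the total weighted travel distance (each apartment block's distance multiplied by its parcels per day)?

x = 83

For a sum of weighted absolute distances on a line, the optimum is the weighted median (not the mean). Total weight W = 621; half-weight = 310.5.
Sort by position and accumulate weight:
  km 2 (N6, w=12) → cum 12
  km 3 (N8, w=8) → cum 20
  km 11 (N5, w=70) → cum 90
  km 21 (N4, w=9) → cum 99
  km 70 (N7, w=2) → cum 101
  km 81 (N2, w=70) → cum 171
  km 83 (N1, w=250) → cum 421  ≥ 310.5 → median here
  km 85 (N3, w=200) → cum 621
Optimal location: km 83.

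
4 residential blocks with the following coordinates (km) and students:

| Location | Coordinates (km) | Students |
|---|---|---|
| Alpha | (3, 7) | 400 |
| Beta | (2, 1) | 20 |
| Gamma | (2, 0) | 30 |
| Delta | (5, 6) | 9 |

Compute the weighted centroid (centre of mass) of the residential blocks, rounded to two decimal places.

The minimiser of Σwᵢ‖p−pᵢ‖² is the weighted centroid p* = (Σwᵢpᵢ)/(Σwᵢ).
Σwᵢ = 459.
Σwᵢxᵢ = 400·3 + 20·2 + 30·2 + 9·5 = 1345.
Σwᵢyᵢ = 400·7 + 20·1 + 30·0 + 9·6 = 2874.
x* = 1345/459 = 2.93, y* = 2874/459 = 6.26.

(2.93, 6.26)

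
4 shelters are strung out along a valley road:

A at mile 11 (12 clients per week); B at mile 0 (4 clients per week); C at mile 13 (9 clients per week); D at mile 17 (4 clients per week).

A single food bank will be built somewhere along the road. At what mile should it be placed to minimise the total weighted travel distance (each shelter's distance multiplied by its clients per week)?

x = 11

For a sum of weighted absolute distances on a line, the optimum is the weighted median (not the mean). Total weight W = 29; half-weight = 14.5.
Sort by position and accumulate weight:
  mile 0 (B, w=4) → cum 4
  mile 11 (A, w=12) → cum 16  ≥ 14.5 → median here
  mile 13 (C, w=9) → cum 25
  mile 17 (D, w=4) → cum 29
Optimal location: mile 11.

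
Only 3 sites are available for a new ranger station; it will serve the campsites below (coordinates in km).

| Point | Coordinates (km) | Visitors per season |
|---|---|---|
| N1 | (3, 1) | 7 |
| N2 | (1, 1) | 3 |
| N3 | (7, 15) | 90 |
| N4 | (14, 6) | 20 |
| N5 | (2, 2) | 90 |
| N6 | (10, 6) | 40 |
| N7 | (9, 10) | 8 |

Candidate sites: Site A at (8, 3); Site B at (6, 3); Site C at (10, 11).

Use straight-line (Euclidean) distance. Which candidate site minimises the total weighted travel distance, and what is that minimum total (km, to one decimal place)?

Site B, total 1928.0 km

Total weighted distance at each candidate:
  Site A (8, 3): total = 2025.7
  Site B (6, 3): total = 1928.0
  Site C (10, 11): total = 1998.9
Minimum is at Site B with total 1928.0 km.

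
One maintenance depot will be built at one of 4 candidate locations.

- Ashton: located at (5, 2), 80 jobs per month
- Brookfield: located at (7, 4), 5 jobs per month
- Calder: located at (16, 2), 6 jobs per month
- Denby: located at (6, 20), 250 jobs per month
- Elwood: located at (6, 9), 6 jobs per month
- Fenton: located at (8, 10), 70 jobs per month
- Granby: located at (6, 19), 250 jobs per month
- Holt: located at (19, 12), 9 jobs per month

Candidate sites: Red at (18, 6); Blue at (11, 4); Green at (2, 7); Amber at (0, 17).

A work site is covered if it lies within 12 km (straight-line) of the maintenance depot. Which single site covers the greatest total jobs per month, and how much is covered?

Coverage radius r = 12 km; a point is covered iff (Δx)²+(Δy)² ≤ 12² = 144.
  Red (18, 6): covers {Brookfield, Calder, Fenton, Holt} → 90
  Blue (11, 4): covers {Ashton, Brookfield, Calder, Elwood, Fenton, Holt} → 176
  Green (2, 7): covers {Ashton, Brookfield, Elwood, Fenton} → 161
  Amber (0, 17): covers {Denby, Elwood, Fenton, Granby} → 576
Maximum coverage at Amber: 576 jobs per month.

Amber, covering 576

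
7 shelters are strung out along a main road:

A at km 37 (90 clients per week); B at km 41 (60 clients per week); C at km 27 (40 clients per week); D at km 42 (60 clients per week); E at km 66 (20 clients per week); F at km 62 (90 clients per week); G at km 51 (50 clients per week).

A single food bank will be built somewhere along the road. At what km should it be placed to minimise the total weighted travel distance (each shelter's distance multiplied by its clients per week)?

x = 42

For a sum of weighted absolute distances on a line, the optimum is the weighted median (not the mean). Total weight W = 410; half-weight = 205.
Sort by position and accumulate weight:
  km 27 (C, w=40) → cum 40
  km 37 (A, w=90) → cum 130
  km 41 (B, w=60) → cum 190
  km 42 (D, w=60) → cum 250  ≥ 205 → median here
  km 51 (G, w=50) → cum 300
  km 62 (F, w=90) → cum 390
  km 66 (E, w=20) → cum 410
Optimal location: km 42.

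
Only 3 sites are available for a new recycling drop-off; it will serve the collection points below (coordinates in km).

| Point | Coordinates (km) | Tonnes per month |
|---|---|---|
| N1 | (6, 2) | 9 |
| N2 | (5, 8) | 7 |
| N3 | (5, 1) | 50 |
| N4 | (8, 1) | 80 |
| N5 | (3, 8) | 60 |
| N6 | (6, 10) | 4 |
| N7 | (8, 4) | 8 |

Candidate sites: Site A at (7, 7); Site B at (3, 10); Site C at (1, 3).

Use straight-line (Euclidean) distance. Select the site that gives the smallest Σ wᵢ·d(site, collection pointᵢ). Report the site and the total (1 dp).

Site A, total 1149.7 km

Total weighted distance at each candidate:
  Site A (7, 7): total = 1149.7
  Site B (3, 10): total = 1575.8
  Site C (1, 3): total = 1310.8
Minimum is at Site A with total 1149.7 km.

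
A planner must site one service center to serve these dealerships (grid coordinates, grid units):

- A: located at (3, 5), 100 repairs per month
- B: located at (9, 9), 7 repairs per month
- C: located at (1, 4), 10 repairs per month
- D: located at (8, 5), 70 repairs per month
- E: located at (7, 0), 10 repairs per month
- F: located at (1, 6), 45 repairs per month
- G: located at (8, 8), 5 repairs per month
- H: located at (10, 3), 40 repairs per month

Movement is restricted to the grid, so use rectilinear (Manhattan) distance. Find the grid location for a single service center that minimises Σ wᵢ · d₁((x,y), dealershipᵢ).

(3, 5)

Manhattan distance separates: Σwᵢ(|x−xᵢ|+|y−yᵢ|) = Σwᵢ|x−xᵢ| + Σwᵢ|y−yᵢ|, so x and y are optimised independently as 1-D weighted medians.
Total weight W = 287; half = 143.5.
x-coordinate, sorted with cumulative weight:
  x=1 (C, w=10) cum 10
  x=1 (F, w=45) cum 55
  x=3 (A, w=100) cum 155  ← median
  x=7 (E, w=10) cum 165
  x=8 (D, w=70) cum 235
  x=8 (G, w=5) cum 240
  x=9 (B, w=7) cum 247
  x=10 (H, w=40) cum 287
⇒ x* = 3
y-coordinate, sorted with cumulative weight:
  y=0 (E, w=10) cum 10
  y=3 (H, w=40) cum 50
  y=4 (C, w=10) cum 60
  y=5 (A, w=100) cum 160  ← median
  y=5 (D, w=70) cum 230
  y=6 (F, w=45) cum 275
  y=8 (G, w=5) cum 280
  y=9 (B, w=7) cum 287
⇒ y* = 5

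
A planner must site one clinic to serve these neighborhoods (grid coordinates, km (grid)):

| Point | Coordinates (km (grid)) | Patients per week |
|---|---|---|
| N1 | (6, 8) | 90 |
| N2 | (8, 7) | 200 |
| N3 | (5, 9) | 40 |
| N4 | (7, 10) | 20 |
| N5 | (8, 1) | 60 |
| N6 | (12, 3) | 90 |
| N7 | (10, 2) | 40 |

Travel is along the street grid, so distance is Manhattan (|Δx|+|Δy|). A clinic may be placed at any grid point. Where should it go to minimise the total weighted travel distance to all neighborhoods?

(8, 7)

Manhattan distance separates: Σwᵢ(|x−xᵢ|+|y−yᵢ|) = Σwᵢ|x−xᵢ| + Σwᵢ|y−yᵢ|, so x and y are optimised independently as 1-D weighted medians.
Total weight W = 540; half = 270.
x-coordinate, sorted with cumulative weight:
  x=5 (N3, w=40) cum 40
  x=6 (N1, w=90) cum 130
  x=7 (N4, w=20) cum 150
  x=8 (N2, w=200) cum 350  ← median
  x=8 (N5, w=60) cum 410
  x=10 (N7, w=40) cum 450
  x=12 (N6, w=90) cum 540
⇒ x* = 8
y-coordinate, sorted with cumulative weight:
  y=1 (N5, w=60) cum 60
  y=2 (N7, w=40) cum 100
  y=3 (N6, w=90) cum 190
  y=7 (N2, w=200) cum 390  ← median
  y=8 (N1, w=90) cum 480
  y=9 (N3, w=40) cum 520
  y=10 (N4, w=20) cum 540
⇒ y* = 7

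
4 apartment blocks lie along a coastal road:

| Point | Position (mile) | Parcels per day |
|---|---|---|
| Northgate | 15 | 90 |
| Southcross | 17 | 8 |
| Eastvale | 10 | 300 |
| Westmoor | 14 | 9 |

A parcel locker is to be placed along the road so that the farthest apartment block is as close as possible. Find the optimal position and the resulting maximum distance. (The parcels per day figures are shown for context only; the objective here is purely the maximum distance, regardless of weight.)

The 1-center on a line is the midpoint of the two extreme points: leftmost at 10, rightmost at 17.
Optimal location = (10 + 17)/2 = 13.5; maximum distance = (17 − 10)/2 = 3.5.

location 13.5, max distance 3.5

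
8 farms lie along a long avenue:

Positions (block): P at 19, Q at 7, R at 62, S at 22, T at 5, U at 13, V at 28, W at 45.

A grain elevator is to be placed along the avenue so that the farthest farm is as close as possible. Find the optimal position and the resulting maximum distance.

The 1-center on a line is the midpoint of the two extreme points: leftmost at 5, rightmost at 62.
Optimal location = (5 + 62)/2 = 33.5; maximum distance = (62 − 5)/2 = 28.5.

location 33.5, max distance 28.5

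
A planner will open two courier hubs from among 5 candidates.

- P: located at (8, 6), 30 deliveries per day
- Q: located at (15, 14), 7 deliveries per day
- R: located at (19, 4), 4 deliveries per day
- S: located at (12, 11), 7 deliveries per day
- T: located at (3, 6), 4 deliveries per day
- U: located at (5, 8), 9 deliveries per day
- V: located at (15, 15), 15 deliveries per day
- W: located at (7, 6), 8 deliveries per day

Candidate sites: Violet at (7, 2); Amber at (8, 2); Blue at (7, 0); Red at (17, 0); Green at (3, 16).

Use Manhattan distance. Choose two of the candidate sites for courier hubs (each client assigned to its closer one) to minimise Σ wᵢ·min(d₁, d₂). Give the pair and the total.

Evaluate every pair (each demand assigned to the nearer of the two):
  {Amber, Green}: total = 713
  {Violet, Green}: total = 733
  {Amber, Red}: total = 759
  {Violet, Red}: total = 775
  {Violet, Amber}: total = 832
  {Blue, Green}: total = 843
  {Amber, Blue}: total = 853
  {Blue, Red}: total = 891
  {Violet, Blue}: total = 895
  {Red, Green}: total = 1107
Best pair: {Amber, Green} with total 713.

{Amber, Green}, total 713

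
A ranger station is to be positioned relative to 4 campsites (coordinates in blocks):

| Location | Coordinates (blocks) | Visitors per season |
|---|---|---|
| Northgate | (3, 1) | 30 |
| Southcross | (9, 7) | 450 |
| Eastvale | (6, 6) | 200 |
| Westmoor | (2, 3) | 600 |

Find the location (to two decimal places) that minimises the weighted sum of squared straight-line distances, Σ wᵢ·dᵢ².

The minimiser of Σwᵢ‖p−pᵢ‖² is the weighted centroid p* = (Σwᵢpᵢ)/(Σwᵢ).
Σwᵢ = 1280.
Σwᵢxᵢ = 30·3 + 450·9 + 200·6 + 600·2 = 6540.
Σwᵢyᵢ = 30·1 + 450·7 + 200·6 + 600·3 = 6180.
x* = 6540/1280 = 5.11, y* = 6180/1280 = 4.83.

(5.11, 4.83)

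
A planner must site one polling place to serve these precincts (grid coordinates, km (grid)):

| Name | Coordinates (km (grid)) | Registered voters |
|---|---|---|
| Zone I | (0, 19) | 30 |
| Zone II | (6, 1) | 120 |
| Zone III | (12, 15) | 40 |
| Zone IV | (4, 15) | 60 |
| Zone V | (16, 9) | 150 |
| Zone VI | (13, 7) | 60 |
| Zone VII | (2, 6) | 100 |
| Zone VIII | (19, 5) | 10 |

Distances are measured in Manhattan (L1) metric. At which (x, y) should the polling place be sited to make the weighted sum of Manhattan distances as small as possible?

Manhattan distance separates: Σwᵢ(|x−xᵢ|+|y−yᵢ|) = Σwᵢ|x−xᵢ| + Σwᵢ|y−yᵢ|, so x and y are optimised independently as 1-D weighted medians.
Total weight W = 570; half = 285.
x-coordinate, sorted with cumulative weight:
  x=0 (Zone I, w=30) cum 30
  x=2 (Zone VII, w=100) cum 130
  x=4 (Zone IV, w=60) cum 190
  x=6 (Zone II, w=120) cum 310  ← median
  x=12 (Zone III, w=40) cum 350
  x=13 (Zone VI, w=60) cum 410
  x=16 (Zone V, w=150) cum 560
  x=19 (Zone VIII, w=10) cum 570
⇒ x* = 6
y-coordinate, sorted with cumulative weight:
  y=1 (Zone II, w=120) cum 120
  y=5 (Zone VIII, w=10) cum 130
  y=6 (Zone VII, w=100) cum 230
  y=7 (Zone VI, w=60) cum 290  ← median
  y=9 (Zone V, w=150) cum 440
  y=15 (Zone III, w=40) cum 480
  y=15 (Zone IV, w=60) cum 540
  y=19 (Zone I, w=30) cum 570
⇒ y* = 7

(6, 7)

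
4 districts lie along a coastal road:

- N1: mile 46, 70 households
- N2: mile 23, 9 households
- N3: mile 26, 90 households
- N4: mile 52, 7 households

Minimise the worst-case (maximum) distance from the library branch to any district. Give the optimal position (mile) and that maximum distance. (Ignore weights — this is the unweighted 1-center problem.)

The 1-center on a line is the midpoint of the two extreme points: leftmost at 23, rightmost at 52.
Optimal location = (23 + 52)/2 = 37.5; maximum distance = (52 − 23)/2 = 14.5.

location 37.5, max distance 14.5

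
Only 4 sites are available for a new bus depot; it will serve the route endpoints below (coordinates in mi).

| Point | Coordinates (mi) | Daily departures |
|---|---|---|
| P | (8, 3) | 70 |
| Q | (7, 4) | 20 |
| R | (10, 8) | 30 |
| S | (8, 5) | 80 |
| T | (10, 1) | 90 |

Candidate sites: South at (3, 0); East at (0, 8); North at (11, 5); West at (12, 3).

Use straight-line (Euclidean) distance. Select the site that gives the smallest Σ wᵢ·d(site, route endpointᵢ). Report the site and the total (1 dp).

North, total 1040.8 mi

Total weighted distance at each candidate:
  South (3, 0): total = 2042.3
  East (0, 8): total = 2903.7
  North (11, 5): total = 1040.8
  West (12, 3): total = 1155.9
Minimum is at North with total 1040.8 mi.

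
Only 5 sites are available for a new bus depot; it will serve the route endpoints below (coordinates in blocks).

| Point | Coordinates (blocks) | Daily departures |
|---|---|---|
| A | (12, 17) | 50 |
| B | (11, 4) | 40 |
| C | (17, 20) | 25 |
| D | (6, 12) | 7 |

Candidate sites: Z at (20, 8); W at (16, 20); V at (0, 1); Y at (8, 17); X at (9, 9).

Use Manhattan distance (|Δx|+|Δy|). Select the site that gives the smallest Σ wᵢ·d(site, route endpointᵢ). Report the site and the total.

Y, total 1189 blocks

Total weighted distance at each candidate:
  Z (20, 8): total = 1871
  W (16, 20): total = 1341
  V (0, 1): total = 2979
  Y (8, 17): total = 1189
  X (9, 9): total = 1347
Minimum is at Y with total 1189 blocks.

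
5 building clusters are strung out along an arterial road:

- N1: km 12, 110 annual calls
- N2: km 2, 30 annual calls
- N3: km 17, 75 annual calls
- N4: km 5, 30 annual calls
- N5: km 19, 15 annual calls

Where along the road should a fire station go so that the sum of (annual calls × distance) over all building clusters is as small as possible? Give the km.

For a sum of weighted absolute distances on a line, the optimum is the weighted median (not the mean). Total weight W = 260; half-weight = 130.
Sort by position and accumulate weight:
  km 2 (N2, w=30) → cum 30
  km 5 (N4, w=30) → cum 60
  km 12 (N1, w=110) → cum 170  ≥ 130 → median here
  km 17 (N3, w=75) → cum 245
  km 19 (N5, w=15) → cum 260
Optimal location: km 12.

x = 12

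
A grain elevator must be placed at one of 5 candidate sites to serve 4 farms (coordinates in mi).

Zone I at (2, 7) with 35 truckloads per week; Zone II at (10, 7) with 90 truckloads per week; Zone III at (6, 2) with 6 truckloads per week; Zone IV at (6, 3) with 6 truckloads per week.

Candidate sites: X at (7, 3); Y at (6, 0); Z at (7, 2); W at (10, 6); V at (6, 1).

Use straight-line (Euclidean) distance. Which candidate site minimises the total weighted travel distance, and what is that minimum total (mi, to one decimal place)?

W, total 436.1 mi

Total weighted distance at each candidate:
  X (7, 3): total = 688.6
  Y (6, 0): total = 1037.8
  Z (7, 2): total = 786.8
  W (10, 6): total = 436.1
  V (6, 1): total = 919.4
Minimum is at W with total 436.1 mi.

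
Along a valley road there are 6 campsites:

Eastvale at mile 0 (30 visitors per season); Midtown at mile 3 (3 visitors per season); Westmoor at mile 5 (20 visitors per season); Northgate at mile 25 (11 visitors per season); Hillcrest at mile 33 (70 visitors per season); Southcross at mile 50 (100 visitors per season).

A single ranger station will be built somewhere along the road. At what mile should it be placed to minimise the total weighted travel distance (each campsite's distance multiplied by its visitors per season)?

For a sum of weighted absolute distances on a line, the optimum is the weighted median (not the mean). Total weight W = 234; half-weight = 117.
Sort by position and accumulate weight:
  mile 0 (Eastvale, w=30) → cum 30
  mile 3 (Midtown, w=3) → cum 33
  mile 5 (Westmoor, w=20) → cum 53
  mile 25 (Northgate, w=11) → cum 64
  mile 33 (Hillcrest, w=70) → cum 134  ≥ 117 → median here
  mile 50 (Southcross, w=100) → cum 234
Optimal location: mile 33.

x = 33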